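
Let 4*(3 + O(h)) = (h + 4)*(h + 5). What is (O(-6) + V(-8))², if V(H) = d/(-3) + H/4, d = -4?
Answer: 361/36 ≈ 10.028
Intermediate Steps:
O(h) = -3 + (4 + h)*(5 + h)/4 (O(h) = -3 + ((h + 4)*(h + 5))/4 = -3 + ((4 + h)*(5 + h))/4 = -3 + (4 + h)*(5 + h)/4)
V(H) = 4/3 + H/4 (V(H) = -4/(-3) + H/4 = -4*(-⅓) + H*(¼) = 4/3 + H/4)
(O(-6) + V(-8))² = ((2 + (¼)*(-6)² + (9/4)*(-6)) + (4/3 + (¼)*(-8)))² = ((2 + (¼)*36 - 27/2) + (4/3 - 2))² = ((2 + 9 - 27/2) - ⅔)² = (-5/2 - ⅔)² = (-19/6)² = 361/36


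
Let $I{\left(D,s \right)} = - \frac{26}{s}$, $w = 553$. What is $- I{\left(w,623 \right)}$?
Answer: $\frac{26}{623} \approx 0.041734$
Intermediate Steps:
$- I{\left(w,623 \right)} = - \frac{-26}{623} = \left(-1\right) \left(- \frac{26}{623}\right) = \frac{26}{623}$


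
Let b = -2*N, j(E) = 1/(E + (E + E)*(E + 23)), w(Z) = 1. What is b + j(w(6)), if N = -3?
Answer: 295/49 ≈ 6.0204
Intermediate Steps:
j(E) = 1/(E + 2*E*(23 + E)) (j(E) = 1/(E + (2*E)*(23 + E)) = 1/(E + 2*E*(23 + E)))
b = 6 (b = -2*(-3) = 6)
b + j(w(6)) = 6 + 1/(1*(47 + 2*1)) = 6 + 1/(47 + 2) = 6 + 1/49 = 295/49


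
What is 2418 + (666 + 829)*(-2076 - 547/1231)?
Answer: -3818397427/1231 ≈ -3.1019e+6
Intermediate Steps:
2418 + (666 + 829)*(-2076 - 547/1231) = 2418 + 1495*(-2076 - 547*1/1231) = 2418 + 1495*(-2076 - 547/1231) = 2418 + 1495*(-2556103/1231) = 2418 - 3821373985/1231 = -3818397427/1231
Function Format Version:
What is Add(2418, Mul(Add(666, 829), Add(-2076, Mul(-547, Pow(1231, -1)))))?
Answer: Rational(-3818397427, 1231) ≈ -3.1019e+6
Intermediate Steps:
Add(2418, Mul(Add(666, 829), Add(-2076, Mul(-547, Pow(1231, -1))))) = Add(2418, Mul(1495, Add(-2076, Mul(-547, Rational(1, 1231))))) = Add(2418, Mul(1495, Add(-2076, Rational(-547, 1231)))) = Add(2418, Mul(1495, Rational(-2556103, 1231))) = Add(2418, Rational(-3821373985, 1231)) = Rational(-3818397427, 1231)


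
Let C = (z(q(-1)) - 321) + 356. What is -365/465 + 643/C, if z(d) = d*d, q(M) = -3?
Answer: 56587/4092 ≈ 13.829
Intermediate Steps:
z(d) = d²
C = 44 (C = ((-3)² - 321) + 356 = (9 - 321) + 356 = -312 + 356 = 44)
-365/465 + 643/C = -365/465 + 643/44 = -365*1/465 + 643*(1/44) = -73/93 + 643/44 = 56587/4092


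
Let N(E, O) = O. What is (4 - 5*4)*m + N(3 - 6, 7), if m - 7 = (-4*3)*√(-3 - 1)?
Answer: -105 + 384*I ≈ -105.0 + 384.0*I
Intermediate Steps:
m = 7 - 24*I (m = 7 + (-4*3)*√(-3 - 1) = 7 - 24*I ≈ 7.0 - 24.0*I)
(4 - 5*4)*m + N(3 - 6, 7) = (4 - 5*4)*(7 - 24*I) + 7 = (4 - 20)*(7 - 24*I) + 7 = -16*(7 - 24*I) + 7 = (-112 + 384*I) + 7 = -105 + 384*I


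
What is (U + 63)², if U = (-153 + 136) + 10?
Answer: 3136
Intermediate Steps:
U = -7 (U = -17 + 10 = -7)
(U + 63)² = (-7 + 63)² = 56² = 3136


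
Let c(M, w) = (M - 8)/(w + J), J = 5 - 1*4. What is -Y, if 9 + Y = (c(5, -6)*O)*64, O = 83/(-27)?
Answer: 5717/45 ≈ 127.04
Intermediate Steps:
J = 1 (J = 5 - 4 = 1)
O = -83/27 (O = 83*(-1/27) = -83/27 ≈ -3.0741)
c(M, w) = (-8 + M)/(1 + w) (c(M, w) = (M - 8)/(w + 1) = (-8 + M)/(1 + w))
Y = -5717/45 (Y = -9 + (((-8 + 5)/(1 - 6))*(-83/27))*64 = -9 + ((-3/(-5))*(-83/27))*64 = -9 + (-⅕*(-3)*(-83/27))*64 = -9 + ((⅗)*(-83/27))*64 = -9 - 83/45*64 = -9 - 5312/45 = -5717/45 ≈ -127.04)
-Y = -1*(-5717/45) = 5717/45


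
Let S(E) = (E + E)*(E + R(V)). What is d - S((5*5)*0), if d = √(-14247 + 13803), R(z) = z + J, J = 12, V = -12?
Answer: 2*I*√111 ≈ 21.071*I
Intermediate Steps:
R(z) = 12 + z (R(z) = z + 12 = 12 + z)
S(E) = 2*E² (S(E) = (E + E)*(E + (12 - 12)) = (2*E)*(E + 0) = (2*E)*E = 2*E²)
d = 2*I*√111 (d = √(-444) = 2*I*√111 ≈ 21.071*I)
d - S((5*5)*0) = 2*I*√111 - 2*((5*5)*0)² = 2*I*√111 - 2*(25*0)² = 2*I*√111 - 2*0² = 2*I*√111 - 2*0 = 2*I*√111 - 1*0 = 2*I*√111 + 0 = 2*I*√111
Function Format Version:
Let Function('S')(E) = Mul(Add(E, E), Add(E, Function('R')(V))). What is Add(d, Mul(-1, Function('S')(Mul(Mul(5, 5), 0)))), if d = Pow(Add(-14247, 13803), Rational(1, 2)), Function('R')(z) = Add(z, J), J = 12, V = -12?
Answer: Mul(2, I, Pow(111, Rational(1, 2))) ≈ Mul(21.071, I)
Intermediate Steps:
Function('R')(z) = Add(12, z) (Function('R')(z) = Add(z, 12) = Add(12, z))
Function('S')(E) = Mul(2, Pow(E, 2)) (Function('S')(E) = Mul(Add(E, E), Add(E, Add(12, -12))) = Mul(Mul(2, E), Add(E, 0)) = Mul(Mul(2, E), E) = Mul(2, Pow(E, 2)))
d = Mul(2, I, Pow(111, Rational(1, 2))) (d = Pow(-444, Rational(1, 2)) = Mul(2, I, Pow(111, Rational(1, 2))) ≈ Mul(21.071, I))
Add(d, Mul(-1, Function('S')(Mul(Mul(5, 5), 0)))) = Add(Mul(2, I, Pow(111, Rational(1, 2))), Mul(-1, Mul(2, Pow(Mul(Mul(5, 5), 0), 2)))) = Add(Mul(2, I, Pow(111, Rational(1, 2))), Mul(-1, Mul(2, Pow(Mul(25, 0), 2)))) = Add(Mul(2, I, Pow(111, Rational(1, 2))), Mul(-1, Mul(2, Pow(0, 2)))) = Add(Mul(2, I, Pow(111, Rational(1, 2))), Mul(-1, Mul(2, 0))) = Add(Mul(2, I, Pow(111, Rational(1, 2))), Mul(-1, 0)) = Add(Mul(2, I, Pow(111, Rational(1, 2))), 0) = Mul(2, I, Pow(111, Rational(1, 2)))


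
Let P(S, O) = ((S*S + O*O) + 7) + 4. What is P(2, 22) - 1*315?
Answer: 184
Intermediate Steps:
P(S, O) = 11 + O² + S² (P(S, O) = ((S² + O²) + 7) + 4 = ((O² + S²) + 7) + 4 = (7 + O² + S²) + 4 = 11 + O² + S²)
P(2, 22) - 1*315 = (11 + 22² + 2²) - 1*315 = (11 + 484 + 4) - 315 = 499 - 315 = 184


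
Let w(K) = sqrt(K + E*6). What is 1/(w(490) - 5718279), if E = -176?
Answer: -5718279/32698714722407 - I*sqrt(566)/32698714722407 ≈ -1.7488e-7 - 7.2757e-13*I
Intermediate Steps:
w(K) = sqrt(-1056 + K) (w(K) = sqrt(K - 176*6) = sqrt(K - 1056) = sqrt(-1056 + K))
1/(w(490) - 5718279) = 1/(sqrt(-1056 + 490) - 5718279) = 1/(sqrt(-566) - 5718279) = 1/(I*sqrt(566) - 5718279) = 1/(-5718279 + I*sqrt(566))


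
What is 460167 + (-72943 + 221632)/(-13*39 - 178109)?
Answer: 82193040183/178616 ≈ 4.6017e+5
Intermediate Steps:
460167 + (-72943 + 221632)/(-13*39 - 178109) = 460167 + 148689/(-507 - 178109) = 460167 + 148689/(-178616) = 460167 + 148689*(-1/178616) = 460167 - 148689/178616 = 82193040183/178616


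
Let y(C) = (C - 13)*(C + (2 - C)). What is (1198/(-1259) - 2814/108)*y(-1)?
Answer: 8568490/11331 ≈ 756.20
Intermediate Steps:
y(C) = -26 + 2*C (y(C) = (-13 + C)*2 = -26 + 2*C)
(1198/(-1259) - 2814/108)*y(-1) = (1198/(-1259) - 2814/108)*(-26 + 2*(-1)) = (1198*(-1/1259) - 2814*1/108)*(-26 - 2) = (-1198/1259 - 469/18)*(-28) = -612035/22662*(-28) = 8568490/11331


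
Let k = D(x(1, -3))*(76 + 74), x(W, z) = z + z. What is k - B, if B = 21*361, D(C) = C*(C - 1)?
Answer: -1281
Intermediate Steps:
x(W, z) = 2*z
D(C) = C*(-1 + C)
B = 7581
k = 6300 (k = ((2*(-3))*(-1 + 2*(-3)))*(76 + 74) = -6*(-1 - 6)*150 = -6*(-7)*150 = 42*150 = 6300)
k - B = 6300 - 1*7581 = 6300 - 7581 = -1281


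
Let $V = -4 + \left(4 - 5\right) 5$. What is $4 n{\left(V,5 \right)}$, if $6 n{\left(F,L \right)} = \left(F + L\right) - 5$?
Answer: $-6$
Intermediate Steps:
$V = -9$ ($V = -4 - 5 = -9$)
$n{\left(F,L \right)} = - \frac{5}{6} + \frac{F}{6} + \frac{L}{6}$ ($n{\left(F,L \right)} = \frac{\left(F + L\right) - 5}{6} = \frac{-5 + F + L}{6} = - \frac{5}{6} + \frac{F}{6} + \frac{L}{6}$)
$4 n{\left(V,5 \right)} = 4 \left(- \frac{5}{6} + \frac{1}{6} \left(-9\right) + \frac{1}{6} \cdot 5\right) = 4 \left(- \frac{5}{6} - \frac{3}{2} + \frac{5}{6}\right) = 4 \left(- \frac{3}{2}\right) = -6$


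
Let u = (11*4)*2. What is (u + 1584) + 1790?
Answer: 3462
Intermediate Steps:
u = 88 (u = 44*2 = 88)
(u + 1584) + 1790 = (88 + 1584) + 1790 = 1672 + 1790 = 3462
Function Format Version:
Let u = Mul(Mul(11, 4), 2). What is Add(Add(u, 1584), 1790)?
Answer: 3462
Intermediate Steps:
u = 88 (u = Mul(44, 2) = 88)
Add(Add(u, 1584), 1790) = Add(Add(88, 1584), 1790) = Add(1672, 1790) = 3462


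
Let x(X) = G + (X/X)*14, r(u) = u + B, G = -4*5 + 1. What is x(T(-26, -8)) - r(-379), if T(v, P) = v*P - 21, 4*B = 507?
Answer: 989/4 ≈ 247.25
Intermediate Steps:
B = 507/4 (B = (1/4)*507 = 507/4 ≈ 126.75)
G = -19 (G = -20 + 1 = -19)
T(v, P) = -21 + P*v (T(v, P) = P*v - 21 = -21 + P*v)
r(u) = 507/4 + u (r(u) = u + 507/4 = 507/4 + u)
x(X) = -5 (x(X) = -19 + (X/X)*14 = -19 + 1*14 = -19 + 14 = -5)
x(T(-26, -8)) - r(-379) = -5 - (507/4 - 379) = -5 - 1*(-1009/4) = -5 + 1009/4 = 989/4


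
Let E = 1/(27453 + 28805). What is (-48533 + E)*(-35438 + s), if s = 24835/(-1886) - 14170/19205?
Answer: 30487314689306376957/17719132196 ≈ 1.7206e+9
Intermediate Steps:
s = -4379833/314962 (s = 24835*(-1/1886) - 14170*1/19205 = -24835/1886 - 2834/3841 = -4379833/314962 ≈ -13.906)
E = 1/56258 ≈ 1.7775e-5
(-48533 + E)*(-35438 + s) = (-48533 + 1/56258)*(-35438 - 4379833/314962) = -2730369513/56258*(-11166003189/314962) = 30487314689306376957/17719132196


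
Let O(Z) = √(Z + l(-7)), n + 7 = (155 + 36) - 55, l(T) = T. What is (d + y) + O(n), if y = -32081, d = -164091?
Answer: -196172 + √122 ≈ -1.9616e+5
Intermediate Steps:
n = 129 (n = -7 + ((155 + 36) - 55) = -7 + (191 - 55) = -7 + 136 = 129)
O(Z) = √(-7 + Z) (O(Z) = √(Z - 7) = √(-7 + Z))
(d + y) + O(n) = (-164091 - 32081) + √(-7 + 129) = -196172 + √122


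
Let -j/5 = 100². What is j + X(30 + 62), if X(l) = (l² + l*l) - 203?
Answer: -33275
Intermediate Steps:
X(l) = -203 + 2*l² (X(l) = (l² + l²) - 203 = 2*l² - 203 = -203 + 2*l²)
j = -50000 (j = -5*100² = -5*10000 = -50000)
j + X(30 + 62) = -50000 + (-203 + 2*(30 + 62)²) = -50000 + (-203 + 2*92²) = -50000 + (-203 + 2*8464) = -50000 + (-203 + 16928) = -50000 + 16725 = -33275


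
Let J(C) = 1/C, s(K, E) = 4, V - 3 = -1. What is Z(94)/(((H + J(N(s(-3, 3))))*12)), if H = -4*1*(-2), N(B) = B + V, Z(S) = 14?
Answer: 1/7 ≈ 0.14286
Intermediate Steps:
V = 2 (V = 3 - 1 = 2)
N(B) = 2 + B (N(B) = B + 2 = 2 + B)
J(C) = 1/C
H = 8 (H = -4*(-2) = 8)
Z(94)/(((H + J(N(s(-3, 3))))*12)) = 14/(((8 + 1/(2 + 4))*12)) = 14/(((8 + 1/6)*12)) = 14/(((49/6)*12)) = 14/98 = 14*(1/98) = 1/7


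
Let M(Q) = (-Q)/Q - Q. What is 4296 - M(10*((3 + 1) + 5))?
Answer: 4387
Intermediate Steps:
M(Q) = -1 - Q
4296 - M(10*((3 + 1) + 5)) = 4296 - (-1 - 10*((3 + 1) + 5)) = 4296 - (-1 - 10*(4 + 5)) = 4296 - (-1 - 10*9) = 4296 - (-1 - 1*90) = 4296 - (-1 - 90) = 4296 - 1*(-91) = 4296 + 91 = 4387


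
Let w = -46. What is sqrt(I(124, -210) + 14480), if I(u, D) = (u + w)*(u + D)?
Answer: 2*sqrt(1943) ≈ 88.159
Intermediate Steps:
I(u, D) = (-46 + u)*(D + u) (I(u, D) = (u - 46)*(u + D) = (-46 + u)*(D + u))
sqrt(I(124, -210) + 14480) = sqrt((124**2 - 46*(-210) - 46*124 - 210*124) + 14480) = sqrt((15376 + 9660 - 5704 - 26040) + 14480) = sqrt(-6708 + 14480) = sqrt(7772) = 2*sqrt(1943)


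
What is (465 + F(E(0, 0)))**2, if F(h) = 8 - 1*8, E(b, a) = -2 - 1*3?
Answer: 216225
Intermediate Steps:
E(b, a) = -5 (E(b, a) = -2 - 3 = -5)
F(h) = 0 (F(h) = 8 - 8 = 0)
(465 + F(E(0, 0)))**2 = (465 + 0)**2 = 465**2 = 216225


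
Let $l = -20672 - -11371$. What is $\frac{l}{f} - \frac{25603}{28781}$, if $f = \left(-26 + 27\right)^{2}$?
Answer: $- \frac{267717684}{28781} \approx -9301.9$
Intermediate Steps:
$f = 1$ ($f = 1^{2} = 1$)
$l = -9301$ ($l = -20672 + 11371 = -9301$)
$\frac{l}{f} - \frac{25603}{28781} = - \frac{9301}{1} - \frac{25603}{28781} = \left(-9301\right) 1 - \frac{25603}{28781} = -9301 - \frac{25603}{28781} = - \frac{267717684}{28781}$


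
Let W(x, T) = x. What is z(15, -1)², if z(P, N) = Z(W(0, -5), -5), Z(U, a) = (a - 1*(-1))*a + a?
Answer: 225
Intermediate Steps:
Z(U, a) = a + a*(1 + a) (Z(U, a) = (a + 1)*a + a = (1 + a)*a + a = a*(1 + a) + a = a + a*(1 + a))
z(P, N) = 15 (z(P, N) = -5*(2 - 5) = -5*(-3) = 15)
z(15, -1)² = 15² = 225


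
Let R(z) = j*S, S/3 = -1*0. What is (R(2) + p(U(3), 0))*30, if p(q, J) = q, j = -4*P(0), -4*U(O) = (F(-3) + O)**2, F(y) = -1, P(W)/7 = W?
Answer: -30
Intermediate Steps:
S = 0 (S = 3*(-1*0) = 3*0 = 0)
P(W) = 7*W
U(O) = -(-1 + O)**2/4
j = 0 (j = -28*0 = -4*0 = 0)
R(z) = 0 (R(z) = 0*0 = 0)
(R(2) + p(U(3), 0))*30 = (0 - (-1 + 3)**2/4)*30 = (0 - 1/4*2**2)*30 = (0 - 1/4*4)*30 = (0 - 1)*30 = -1*30 = -30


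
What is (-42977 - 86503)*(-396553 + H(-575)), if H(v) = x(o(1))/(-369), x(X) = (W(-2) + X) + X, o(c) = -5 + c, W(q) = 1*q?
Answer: 6315518508520/123 ≈ 5.1346e+10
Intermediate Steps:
W(q) = q
x(X) = -2 + 2*X (x(X) = (-2 + X) + X = -2 + 2*X)
H(v) = 10/369 (H(v) = (-2 + 2*(-5 + 1))/(-369) = (-2 + 2*(-4))*(-1/369) = (-2 - 8)*(-1/369) = -10*(-1/369) = 10/369)
(-42977 - 86503)*(-396553 + H(-575)) = (-42977 - 86503)*(-396553 + 10/369) = -129480*(-146328047/369) = 6315518508520/123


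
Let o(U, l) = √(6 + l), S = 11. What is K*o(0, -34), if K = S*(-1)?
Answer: -22*I*√7 ≈ -58.207*I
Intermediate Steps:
K = -11 (K = 11*(-1) = -11)
K*o(0, -34) = -11*√(6 - 34) = -22*I*√7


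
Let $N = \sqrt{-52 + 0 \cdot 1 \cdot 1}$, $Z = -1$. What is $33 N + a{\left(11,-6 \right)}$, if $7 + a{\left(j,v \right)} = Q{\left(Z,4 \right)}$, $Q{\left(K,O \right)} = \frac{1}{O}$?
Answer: $- \frac{27}{4} + 66 i \sqrt{13} \approx -6.75 + 237.97 i$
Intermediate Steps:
$a{\left(j,v \right)} = - \frac{27}{4}$ ($a{\left(j,v \right)} = -7 + \frac{1}{4} = - \frac{27}{4}$)
$N = 2 i \sqrt{13}$ ($N = \sqrt{-52 + 0 \cdot 1} = \sqrt{-52 + 0} = \sqrt{-52} = 2 i \sqrt{13} \approx 7.2111 i$)
$33 N + a{\left(11,-6 \right)} = 33 \cdot 2 i \sqrt{13} - \frac{27}{4} = 66 i \sqrt{13} - \frac{27}{4} = - \frac{27}{4} + 66 i \sqrt{13}$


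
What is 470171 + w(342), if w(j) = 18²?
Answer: 470495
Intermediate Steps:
w(j) = 324
470171 + w(342) = 470171 + 324 = 470495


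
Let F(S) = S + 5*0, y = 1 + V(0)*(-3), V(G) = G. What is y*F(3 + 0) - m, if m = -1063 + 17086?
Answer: -16020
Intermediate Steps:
y = 1 (y = 1 + 0*(-3) = 1 + 0 = 1)
F(S) = S (F(S) = S + 0 = S)
m = 16023
y*F(3 + 0) - m = 1*(3 + 0) - 1*16023 = 1*3 - 16023 = 3 - 16023 = -16020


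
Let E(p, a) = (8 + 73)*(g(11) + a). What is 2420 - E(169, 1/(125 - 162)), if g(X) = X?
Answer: 56654/37 ≈ 1531.2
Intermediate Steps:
E(p, a) = 891 + 81*a (E(p, a) = (8 + 73)*(11 + a) = 81*(11 + a) = 891 + 81*a)
2420 - E(169, 1/(125 - 162)) = 2420 - (891 + 81/(125 - 162)) = 2420 - (891 + 81/(-37)) = 2420 - (891 + 81*(-1/37)) = 2420 - (891 - 81/37) = 2420 - 1*32886/37 = 2420 - 32886/37 = 56654/37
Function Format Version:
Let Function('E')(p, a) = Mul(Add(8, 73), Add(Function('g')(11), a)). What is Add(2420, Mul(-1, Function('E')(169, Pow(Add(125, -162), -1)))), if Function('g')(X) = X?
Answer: Rational(56654, 37) ≈ 1531.2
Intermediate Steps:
Function('E')(p, a) = Add(891, Mul(81, a)) (Function('E')(p, a) = Mul(Add(8, 73), Add(11, a)) = Mul(81, Add(11, a)) = Add(891, Mul(81, a)))
Add(2420, Mul(-1, Function('E')(169, Pow(Add(125, -162), -1)))) = Add(2420, Mul(-1, Add(891, Mul(81, Pow(Add(125, -162), -1))))) = Add(2420, Mul(-1, Add(891, Mul(81, Pow(-37, -1))))) = Add(2420, Mul(-1, Add(891, Mul(81, Rational(-1, 37))))) = Add(2420, Mul(-1, Add(891, Rational(-81, 37)))) = Add(2420, Mul(-1, Rational(32886, 37))) = Add(2420, Rational(-32886, 37)) = Rational(56654, 37)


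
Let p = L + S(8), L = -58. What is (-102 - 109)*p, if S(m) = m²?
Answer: -1266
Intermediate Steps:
p = 6 (p = -58 + 8² = -58 + 64 = 6)
(-102 - 109)*p = (-102 - 109)*6 = -211*6 = -1266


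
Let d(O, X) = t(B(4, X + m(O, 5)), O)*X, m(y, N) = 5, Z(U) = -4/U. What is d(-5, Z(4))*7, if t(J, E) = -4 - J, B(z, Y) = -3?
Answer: 7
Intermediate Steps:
d(O, X) = -X (d(O, X) = (-4 - 1*(-3))*X = (-4 + 3)*X = -X)
d(-5, Z(4))*7 = -(-4)/4*7 = -1*(-1)*7 = 1*7 = 7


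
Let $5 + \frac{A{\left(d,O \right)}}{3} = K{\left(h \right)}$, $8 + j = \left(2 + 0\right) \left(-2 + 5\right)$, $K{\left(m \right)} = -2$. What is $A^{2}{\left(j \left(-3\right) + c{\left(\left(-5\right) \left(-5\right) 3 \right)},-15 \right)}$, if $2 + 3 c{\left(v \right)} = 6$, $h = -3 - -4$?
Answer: $441$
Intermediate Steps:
$h = 1$ ($h = -3 + 4 = 1$)
$c{\left(v \right)} = \frac{4}{3}$ ($c{\left(v \right)} = - \frac{2}{3} + \frac{1}{3} \cdot 6 = - \frac{2}{3} + 2 = \frac{4}{3}$)
$j = -2$ ($j = -8 + \left(2 + 0\right) \left(-2 + 5\right) = -8 + 2 \cdot 3 = -8 + 6 = -2$)
$A{\left(d,O \right)} = -21$ ($A{\left(d,O \right)} = -15 + 3 \left(-2\right) = -15 - 6 = -21$)
$A^{2}{\left(j \left(-3\right) + c{\left(\left(-5\right) \left(-5\right) 3 \right)},-15 \right)} = \left(-21\right)^{2} = 441$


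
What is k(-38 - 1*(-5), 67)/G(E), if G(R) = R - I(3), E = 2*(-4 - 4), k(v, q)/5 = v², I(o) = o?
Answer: -5445/19 ≈ -286.58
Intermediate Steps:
k(v, q) = 5*v²
E = -16 (E = 2*(-8) = -16)
G(R) = -3 + R (G(R) = R - 1*3 = R - 3 = -3 + R)
k(-38 - 1*(-5), 67)/G(E) = (5*(-38 - 1*(-5))²)/(-3 - 16) = (5*(-38 + 5)²)/(-19) = (5*(-33)²)*(-1/19) = (5*1089)*(-1/19) = 5445*(-1/19) = -5445/19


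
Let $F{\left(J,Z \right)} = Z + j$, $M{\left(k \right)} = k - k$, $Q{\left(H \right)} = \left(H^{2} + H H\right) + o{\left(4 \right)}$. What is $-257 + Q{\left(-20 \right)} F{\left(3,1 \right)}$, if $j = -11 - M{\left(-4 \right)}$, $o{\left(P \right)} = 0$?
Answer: $-8257$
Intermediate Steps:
$Q{\left(H \right)} = 2 H^{2}$ ($Q{\left(H \right)} = \left(H^{2} + H H\right) + 0 = \left(H^{2} + H^{2}\right) + 0 = 2 H^{2} + 0 = 2 H^{2}$)
$M{\left(k \right)} = 0$
$j = -11$ ($j = -11 - 0 = -11 + 0 = -11$)
$F{\left(J,Z \right)} = -11 + Z$ ($F{\left(J,Z \right)} = Z - 11 = -11 + Z$)
$-257 + Q{\left(-20 \right)} F{\left(3,1 \right)} = -257 + 2 \left(-20\right)^{2} \left(-11 + 1\right) = -257 + 2 \cdot 400 \left(-10\right) = -257 + 800 \left(-10\right) = -257 - 8000 = -8257$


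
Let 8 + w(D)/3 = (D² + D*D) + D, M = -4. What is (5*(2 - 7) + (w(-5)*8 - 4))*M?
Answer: -3436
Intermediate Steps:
w(D) = -24 + 3*D + 6*D² (w(D) = -24 + 3*((D² + D*D) + D) = -24 + 3*((D² + D²) + D) = -24 + 3*(2*D² + D) = -24 + 3*(D + 2*D²) = -24 + (3*D + 6*D²) = -24 + 3*D + 6*D²)
(5*(2 - 7) + (w(-5)*8 - 4))*M = (5*(2 - 7) + ((-24 + 3*(-5) + 6*(-5)²)*8 - 4))*(-4) = (5*(-5) + ((-24 - 15 + 6*25)*8 - 4))*(-4) = (-25 + ((-24 - 15 + 150)*8 - 4))*(-4) = (-25 + (111*8 - 4))*(-4) = (-25 + (888 - 4))*(-4) = (-25 + 884)*(-4) = 859*(-4) = -3436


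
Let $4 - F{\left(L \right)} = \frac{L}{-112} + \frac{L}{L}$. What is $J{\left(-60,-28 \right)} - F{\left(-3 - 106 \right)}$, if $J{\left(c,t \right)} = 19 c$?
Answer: $- \frac{127907}{112} \approx -1142.0$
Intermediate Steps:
$F{\left(L \right)} = 3 + \frac{L}{112}$ ($F{\left(L \right)} = 4 - \left(\frac{L}{-112} + \frac{L}{L}\right) = 4 - \left(L \left(- \frac{1}{112}\right) + 1\right) = 4 - \left(- \frac{L}{112} + 1\right) = 4 - \left(1 - \frac{L}{112}\right) = 4 + \left(-1 + \frac{L}{112}\right) = 3 + \frac{L}{112}$)
$J{\left(-60,-28 \right)} - F{\left(-3 - 106 \right)} = 19 \left(-60\right) - \left(3 + \frac{-3 - 106}{112}\right) = -1140 - \left(3 + \frac{-3 - 106}{112}\right) = -1140 - \left(3 + \frac{1}{112} \left(-109\right)\right) = -1140 - \left(3 - \frac{109}{112}\right) = -1140 - \frac{227}{112} = - \frac{127907}{112}$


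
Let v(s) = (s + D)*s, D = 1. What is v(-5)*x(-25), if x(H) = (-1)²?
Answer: 20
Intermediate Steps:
x(H) = 1
v(s) = s*(1 + s) (v(s) = (s + 1)*s = (1 + s)*s = s*(1 + s))
v(-5)*x(-25) = -5*(1 - 5)*1 = -5*(-4)*1 = 20*1 = 20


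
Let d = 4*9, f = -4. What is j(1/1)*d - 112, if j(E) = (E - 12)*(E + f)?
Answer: 1076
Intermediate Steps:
j(E) = (-12 + E)*(-4 + E) (j(E) = (E - 12)*(E - 4) = (-12 + E)*(-4 + E))
d = 36
j(1/1)*d - 112 = (48 + (1/1)**2 - 16/1)*36 - 112 = (48 + 1**2 - 16*1)*36 - 112 = (48 + 1 - 16)*36 - 112 = 33*36 - 112 = 1188 - 112 = 1076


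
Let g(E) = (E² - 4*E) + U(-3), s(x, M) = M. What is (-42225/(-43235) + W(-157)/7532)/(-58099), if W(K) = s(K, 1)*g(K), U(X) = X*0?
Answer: -40311137/540563089028 ≈ -7.4573e-5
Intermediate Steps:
U(X) = 0
g(E) = E² - 4*E (g(E) = (E² - 4*E) + 0 = E² - 4*E)
W(K) = K*(-4 + K) (W(K) = 1*(K*(-4 + K)) = K*(-4 + K))
(-42225/(-43235) + W(-157)/7532)/(-58099) = (-42225/(-43235) - 157*(-4 - 157)/7532)/(-58099) = (-42225*(-1/43235) - 157*(-161)*(1/7532))*(-1/58099) = (8445/8647 + 25277*(1/7532))*(-1/58099) = (8445/8647 + 3611/1076)*(-1/58099) = (40311137/9304172)*(-1/58099) = -40311137/540563089028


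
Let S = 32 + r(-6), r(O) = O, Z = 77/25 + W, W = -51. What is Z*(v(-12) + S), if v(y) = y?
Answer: -16772/25 ≈ -670.88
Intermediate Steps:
Z = -1198/25 (Z = 77/25 - 51 = -1198/25 ≈ -47.920)
S = 26 (S = 32 - 6 = 26)
Z*(v(-12) + S) = -1198*(-12 + 26)/25 = -1198/25*14 = -16772/25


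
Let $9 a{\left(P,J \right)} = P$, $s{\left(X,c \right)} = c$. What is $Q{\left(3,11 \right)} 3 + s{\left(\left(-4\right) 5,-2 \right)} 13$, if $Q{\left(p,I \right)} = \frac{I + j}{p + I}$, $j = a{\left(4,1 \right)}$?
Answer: $- \frac{989}{42} \approx -23.548$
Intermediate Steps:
$a{\left(P,J \right)} = \frac{P}{9}$
$j = \frac{4}{9}$ ($j = \frac{1}{9} \cdot 4 = \frac{4}{9} \approx 0.44444$)
$Q{\left(p,I \right)} = \frac{\frac{4}{9} + I}{I + p}$ ($Q{\left(p,I \right)} = \frac{I + \frac{4}{9}}{p + I} = \frac{\frac{4}{9} + I}{I + p}$)
$Q{\left(3,11 \right)} 3 + s{\left(\left(-4\right) 5,-2 \right)} 13 = \frac{\frac{4}{9} + 11}{11 + 3} \cdot 3 - 26 = \frac{1}{14} \cdot \frac{103}{9} \cdot 3 - 26 = \frac{103}{126} \cdot 3 - 26 = \frac{103}{42} - 26 = - \frac{989}{42}$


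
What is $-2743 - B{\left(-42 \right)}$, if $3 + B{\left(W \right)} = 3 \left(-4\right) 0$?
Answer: $-2740$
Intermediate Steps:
$B{\left(W \right)} = -3$ ($B{\left(W \right)} = -3 + 3 \left(-4\right) 0 = -3 - 0 = -3 + 0 = -3$)
$-2743 - B{\left(-42 \right)} = -2743 - -3 = -2743 + 3 = -2740$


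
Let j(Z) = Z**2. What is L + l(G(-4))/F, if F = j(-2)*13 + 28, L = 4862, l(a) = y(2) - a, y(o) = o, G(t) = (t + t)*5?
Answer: 194501/40 ≈ 4862.5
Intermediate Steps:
G(t) = 10*t (G(t) = (2*t)*5 = 10*t)
l(a) = 2 - a
F = 80 (F = (-2)**2*13 + 28 = 4*13 + 28 = 52 + 28 = 80)
L + l(G(-4))/F = 4862 + (2 - 10*(-4))/80 = 4862 + (2 - 1*(-40))*(1/80) = 4862 + (2 + 40)*(1/80) = 4862 + 42*(1/80) = 4862 + 21/40 = 194501/40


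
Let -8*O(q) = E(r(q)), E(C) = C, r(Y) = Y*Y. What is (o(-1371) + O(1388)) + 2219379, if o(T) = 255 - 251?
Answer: 1978565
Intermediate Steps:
r(Y) = Y²
o(T) = 4
O(q) = -q²/8
(o(-1371) + O(1388)) + 2219379 = (4 - ⅛*1388²) + 2219379 = (4 - ⅛*1926544) + 2219379 = (4 - 240818) + 2219379 = -240814 + 2219379 = 1978565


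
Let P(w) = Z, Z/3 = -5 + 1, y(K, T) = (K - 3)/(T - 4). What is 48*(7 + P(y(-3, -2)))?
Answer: -240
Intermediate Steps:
y(K, T) = (-3 + K)/(-4 + T)
Z = -12 (Z = 3*(-5 + 1) = 3*(-4) = -12)
P(w) = -12
48*(7 + P(y(-3, -2))) = 48*(7 - 12) = 48*(-5) = -240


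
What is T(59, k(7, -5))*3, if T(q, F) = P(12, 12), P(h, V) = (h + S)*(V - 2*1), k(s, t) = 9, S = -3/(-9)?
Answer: 370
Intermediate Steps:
S = ⅓ (S = -3*(-⅑) = ⅓ ≈ 0.33333)
P(h, V) = (-2 + V)*(⅓ + h) (P(h, V) = (h + ⅓)*(V - 2*1) = (⅓ + h)*(V - 2) = (⅓ + h)*(-2 + V) = (-2 + V)*(⅓ + h))
T(q, F) = 370/3 (T(q, F) = -⅔ - 2*12 + (⅓)*12 + 12*12 = -⅔ - 24 + 4 + 144 = 370/3)
T(59, k(7, -5))*3 = (370/3)*3 = 370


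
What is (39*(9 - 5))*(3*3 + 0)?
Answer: 1404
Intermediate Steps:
(39*(9 - 5))*(3*3 + 0) = (39*4)*(9 + 0) = 156*9 = 1404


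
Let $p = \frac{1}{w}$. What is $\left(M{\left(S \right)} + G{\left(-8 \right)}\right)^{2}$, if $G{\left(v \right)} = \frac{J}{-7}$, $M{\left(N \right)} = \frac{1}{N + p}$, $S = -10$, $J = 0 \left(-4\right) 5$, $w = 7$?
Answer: $\frac{49}{4761} \approx 0.010292$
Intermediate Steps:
$J = 0$ ($J = 0 \cdot 5 = 0$)
$p = \frac{1}{7} \approx 0.14286$
$M{\left(N \right)} = \frac{1}{\frac{1}{7} + N}$ ($M{\left(N \right)} = \frac{1}{N + \frac{1}{7}} = \frac{1}{\frac{1}{7} + N}$)
$G{\left(v \right)} = 0$ ($G{\left(v \right)} = \frac{0}{-7} = 0 \left(- \frac{1}{7}\right) = 0$)
$\left(M{\left(S \right)} + G{\left(-8 \right)}\right)^{2} = \left(\frac{7}{1 + 7 \left(-10\right)} + 0\right)^{2} = \left(\frac{7}{1 - 70} + 0\right)^{2} = \left(\frac{7}{-69} + 0\right)^{2} = \left(7 \left(- \frac{1}{69}\right) + 0\right)^{2} = \left(- \frac{7}{69} + 0\right)^{2} = \left(- \frac{7}{69}\right)^{2} = \frac{49}{4761}$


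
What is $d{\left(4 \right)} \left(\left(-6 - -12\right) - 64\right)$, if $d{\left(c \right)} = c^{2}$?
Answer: $-928$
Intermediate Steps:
$d{\left(4 \right)} \left(\left(-6 - -12\right) - 64\right) = 4^{2} \left(\left(-6 - -12\right) - 64\right) = 16 \left(\left(-6 + 12\right) - 64\right) = 16 \left(6 - 64\right) = 16 \left(-58\right) = -928$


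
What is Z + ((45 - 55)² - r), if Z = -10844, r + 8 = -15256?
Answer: 4520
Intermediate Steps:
r = -15264 (r = -8 - 15256 = -15264)
Z + ((45 - 55)² - r) = -10844 + ((45 - 55)² - 1*(-15264)) = -10844 + ((-10)² + 15264) = -10844 + (100 + 15264) = -10844 + 15364 = 4520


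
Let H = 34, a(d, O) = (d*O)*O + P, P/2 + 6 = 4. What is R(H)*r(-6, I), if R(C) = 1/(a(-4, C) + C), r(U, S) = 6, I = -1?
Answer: -3/2297 ≈ -0.0013061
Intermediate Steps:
P = -4 (P = -12 + 2*4 = -12 + 8 = -4)
a(d, O) = -4 + d*O² (a(d, O) = (d*O)*O - 4 = (O*d)*O - 4 = d*O² - 4 = -4 + d*O²)
R(C) = 1/(-4 + C - 4*C²) (R(C) = 1/((-4 - 4*C²) + C) = 1/(-4 + C - 4*C²))
R(H)*r(-6, I) = -1/(4 - 1*34 + 4*34²)*6 = -1/(4 - 34 + 4*1156)*6 = -1/(4 - 34 + 4624)*6 = -1/4594*6 = -3/2297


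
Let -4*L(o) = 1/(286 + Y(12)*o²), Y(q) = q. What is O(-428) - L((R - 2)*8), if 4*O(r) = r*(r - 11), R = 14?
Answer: 20833089177/443512 ≈ 46973.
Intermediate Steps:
L(o) = -1/(4*(286 + 12*o²))
O(r) = r*(-11 + r)/4 (O(r) = (r*(r - 11))/4 = (r*(-11 + r))/4 = r*(-11 + r)/4)
O(-428) - L((R - 2)*8) = (¼)*(-428)*(-11 - 428) - (-1)/(1144 + 48*((14 - 2)*8)²) = (¼)*(-428)*(-439) - (-1)/(1144 + 48*(12*8)²) = 46973 - (-1)/(1144 + 48*96²) = 46973 - (-1)/(1144 + 48*9216) = 46973 - (-1)/(1144 + 442368) = 46973 - (-1)/443512 = 46973 - 1*(-1/443512) = 46973 + 1/443512 = 20833089177/443512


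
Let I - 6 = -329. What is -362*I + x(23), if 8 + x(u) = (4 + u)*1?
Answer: 116945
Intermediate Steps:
x(u) = -4 + u (x(u) = -8 + (4 + u)*1 = -8 + (4 + u) = -4 + u)
I = -323 (I = 6 - 329 = -323)
-362*I + x(23) = -362*(-323) + (-4 + 23) = 116926 + 19 = 116945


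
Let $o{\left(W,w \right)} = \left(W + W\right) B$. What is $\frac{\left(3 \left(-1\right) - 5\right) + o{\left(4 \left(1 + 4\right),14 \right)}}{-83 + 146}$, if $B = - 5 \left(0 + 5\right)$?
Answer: $-16$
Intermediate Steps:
$B = -25$ ($B = \left(-5\right) 5 = -25$)
$o{\left(W,w \right)} = - 50 W$ ($o{\left(W,w \right)} = \left(W + W\right) \left(-25\right) = 2 W \left(-25\right) = - 50 W$)
$\frac{\left(3 \left(-1\right) - 5\right) + o{\left(4 \left(1 + 4\right),14 \right)}}{-83 + 146} = \frac{\left(3 \left(-1\right) - 5\right) - 50 \cdot 4 \left(1 + 4\right)}{-83 + 146} = \frac{\left(-3 - 5\right) - 50 \cdot 4 \cdot 5}{63} = \left(-8 - 1000\right) \frac{1}{63} = \left(-1008\right) \frac{1}{63} = -16$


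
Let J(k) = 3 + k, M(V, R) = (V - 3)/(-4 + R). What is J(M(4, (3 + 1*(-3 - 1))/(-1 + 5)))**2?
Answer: 2209/289 ≈ 7.6436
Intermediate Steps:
M(V, R) = (-3 + V)/(-4 + R)
J(M(4, (3 + 1*(-3 - 1))/(-1 + 5)))**2 = (3 + (-3 + 4)/(-4 + (3 + 1*(-3 - 1))/(-1 + 5)))**2 = (3 + 1/(-4 + (3 + 1*(-4))/4))**2 = (3 + 1/(-4 + (3 - 4)*(1/4)))**2 = (3 + 1/(-4 - 1*1/4))**2 = (3 + 1/(-4 - 1/4))**2 = (3 + 1/(-17/4))**2 = (3 - 4/17*1)**2 = (3 - 4/17)**2 = (47/17)**2 = 2209/289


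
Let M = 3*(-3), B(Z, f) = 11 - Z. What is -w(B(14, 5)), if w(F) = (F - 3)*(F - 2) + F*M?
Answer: -57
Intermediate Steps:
M = -9
w(F) = -9*F + (-3 + F)*(-2 + F) (w(F) = (F - 3)*(F - 2) + F*(-9) = (-3 + F)*(-2 + F) - 9*F = -9*F + (-3 + F)*(-2 + F))
-w(B(14, 5)) = -(6 + (11 - 1*14)² - 14*(11 - 1*14)) = -(6 + (11 - 14)² - 14*(11 - 14)) = -(6 + (-3)² - 14*(-3)) = -(6 + 9 + 42) = -1*57 = -57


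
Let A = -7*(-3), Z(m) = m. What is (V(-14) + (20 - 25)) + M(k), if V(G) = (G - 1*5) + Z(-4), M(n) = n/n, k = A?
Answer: -27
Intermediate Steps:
A = 21
k = 21
M(n) = 1
V(G) = -9 + G (V(G) = (G - 1*5) - 4 = (G - 5) - 4 = (-5 + G) - 4 = -9 + G)
(V(-14) + (20 - 25)) + M(k) = ((-9 - 14) + (20 - 25)) + 1 = (-23 - 5) + 1 = -28 + 1 = -27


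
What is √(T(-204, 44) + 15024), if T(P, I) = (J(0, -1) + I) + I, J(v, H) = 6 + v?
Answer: √15118 ≈ 122.96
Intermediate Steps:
T(P, I) = 6 + 2*I (T(P, I) = ((6 + 0) + I) + I = (6 + I) + I = 6 + 2*I)
√(T(-204, 44) + 15024) = √((6 + 2*44) + 15024) = √((6 + 88) + 15024) = √(94 + 15024) = √15118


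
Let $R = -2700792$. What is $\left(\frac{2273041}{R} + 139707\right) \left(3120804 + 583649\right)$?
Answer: $\frac{1397754110966243059}{2700792} \approx 5.1753 \cdot 10^{11}$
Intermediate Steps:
$\left(\frac{2273041}{R} + 139707\right) \left(3120804 + 583649\right) = \left(\frac{2273041}{-2700792} + 139707\right) \left(3120804 + 583649\right) = \left(2273041 \left(- \frac{1}{2700792}\right) + 139707\right) 3704453 = \left(- \frac{2273041}{2700792} + 139707\right) 3704453 = \frac{377317274903}{2700792} \cdot 3704453 = \frac{1397754110966243059}{2700792}$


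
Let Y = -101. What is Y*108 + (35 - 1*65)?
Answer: -10938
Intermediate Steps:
Y*108 + (35 - 1*65) = -101*108 + (35 - 1*65) = -10908 + (35 - 65) = -10908 - 30 = -10938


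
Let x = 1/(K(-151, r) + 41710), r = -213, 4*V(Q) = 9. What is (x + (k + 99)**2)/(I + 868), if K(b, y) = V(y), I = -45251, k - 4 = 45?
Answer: -3654660500/7405259167 ≈ -0.49352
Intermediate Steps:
V(Q) = 9/4 (V(Q) = (1/4)*9 = 9/4)
k = 49 (k = 4 + 45 = 49)
K(b, y) = 9/4
x = 4/166849 (x = 1/(9/4 + 41710) = 1/(166849/4) = 4/166849 ≈ 2.3974e-5)
(x + (k + 99)**2)/(I + 868) = (4/166849 + (49 + 99)**2)/(-45251 + 868) = (4/166849 + 148**2)/(-44383) = (4/166849 + 21904)*(-1/44383) = (3654660500/166849)*(-1/44383) = -3654660500/7405259167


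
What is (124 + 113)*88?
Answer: 20856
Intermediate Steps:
(124 + 113)*88 = 237*88 = 20856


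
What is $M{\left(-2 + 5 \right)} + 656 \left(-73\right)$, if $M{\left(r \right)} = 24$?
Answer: $-47864$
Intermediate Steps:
$M{\left(-2 + 5 \right)} + 656 \left(-73\right) = 24 + 656 \left(-73\right) = 24 - 47888 = -47864$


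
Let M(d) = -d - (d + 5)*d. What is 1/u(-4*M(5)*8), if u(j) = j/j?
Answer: 1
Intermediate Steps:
M(d) = -d - d*(5 + d) (M(d) = -d - (5 + d)*d = -d - d*(5 + d))
u(j) = 1
1/u(-4*M(5)*8) = 1/1 = 1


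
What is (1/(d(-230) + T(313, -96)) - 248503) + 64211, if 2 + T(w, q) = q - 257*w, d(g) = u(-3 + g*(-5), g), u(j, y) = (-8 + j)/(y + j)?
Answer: -13610539929125/73853124 ≈ -1.8429e+5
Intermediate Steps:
u(j, y) = (-8 + j)/(j + y)
d(g) = (-11 - 5*g)/(-3 - 4*g) (d(g) = (-8 + (-3 + g*(-5)))/((-3 + g*(-5)) + g) = (-8 + (-3 - 5*g))/((-3 - 5*g) + g) = (-11 - 5*g)/(-3 - 4*g))
T(w, q) = -2 + q - 257*w (T(w, q) = -2 + (q - 257*w) = -2 + q - 257*w)
(1/(d(-230) + T(313, -96)) - 248503) + 64211 = (1/((11 + 5*(-230))/(3 + 4*(-230)) + (-2 - 96 - 257*313)) - 248503) + 64211 = (1/((11 - 1150)/(3 - 920) + (-2 - 96 - 80441)) - 248503) + 64211 = (1/(-1139/(-917) - 80539) - 248503) + 64211 = (1/(-1/917*(-1139) - 80539) - 248503) + 64211 = (1/(1139/917 - 80539) - 248503) + 64211 = (1/(-73853124/917) - 248503) + 64211 = (-917/73853124 - 248503) + 64211 = -18352722874289/73853124 + 64211 = -13610539929125/73853124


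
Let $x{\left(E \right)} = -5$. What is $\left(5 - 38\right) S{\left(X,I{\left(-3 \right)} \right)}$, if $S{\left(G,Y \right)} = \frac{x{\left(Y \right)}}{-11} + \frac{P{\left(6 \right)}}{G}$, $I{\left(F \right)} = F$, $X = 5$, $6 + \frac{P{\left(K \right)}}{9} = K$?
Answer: $-15$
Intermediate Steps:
$P{\left(K \right)} = -54 + 9 K$
$S{\left(G,Y \right)} = \frac{5}{11}$ ($S{\left(G,Y \right)} = - \frac{5}{-11} + \frac{-54 + 9 \cdot 6}{G} = \left(-5\right) \left(- \frac{1}{11}\right) + \frac{-54 + 54}{G} = \frac{5}{11} + \frac{0}{G} = \frac{5}{11} + 0 = \frac{5}{11}$)
$\left(5 - 38\right) S{\left(X,I{\left(-3 \right)} \right)} = \left(5 - 38\right) \frac{5}{11} = \left(-33\right) \frac{5}{11} = -15$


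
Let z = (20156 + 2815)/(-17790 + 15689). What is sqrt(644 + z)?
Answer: sqrt(2794483373)/2101 ≈ 25.161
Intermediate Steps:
z = -22971/2101 (z = 22971/(-2101) = 22971*(-1/2101) = -22971/2101 ≈ -10.933)
sqrt(644 + z) = sqrt(644 - 22971/2101) = sqrt(1330073/2101) = sqrt(2794483373)/2101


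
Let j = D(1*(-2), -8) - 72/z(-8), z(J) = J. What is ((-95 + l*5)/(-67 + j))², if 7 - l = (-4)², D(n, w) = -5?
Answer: 400/81 ≈ 4.9383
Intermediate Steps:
l = -9 (l = 7 - 1*(-4)² = 7 - 1*16 = 7 - 16 = -9)
j = 4 (j = -5 - 72/(-8) = -5 - 72*(-⅛) = -5 + 9 = 4)
((-95 + l*5)/(-67 + j))² = ((-95 - 9*5)/(-67 + 4))² = ((-95 - 45)/(-63))² = (-140*(-1/63))² = (20/9)² = 400/81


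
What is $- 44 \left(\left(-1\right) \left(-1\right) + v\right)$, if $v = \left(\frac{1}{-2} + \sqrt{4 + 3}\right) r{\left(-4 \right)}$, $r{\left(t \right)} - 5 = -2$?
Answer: $22 - 132 \sqrt{7} \approx -327.24$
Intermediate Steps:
$r{\left(t \right)} = 3$ ($r{\left(t \right)} = 5 - 2 = 3$)
$v = - \frac{3}{2} + 3 \sqrt{7}$ ($v = \left(\frac{1}{-2} + \sqrt{4 + 3}\right) 3 = \left(- \frac{1}{2} + \sqrt{7}\right) 3 = - \frac{3}{2} + 3 \sqrt{7} \approx 6.4373$)
$- 44 \left(\left(-1\right) \left(-1\right) + v\right) = - 44 \left(\left(-1\right) \left(-1\right) - \left(\frac{3}{2} - 3 \sqrt{7}\right)\right) = - 44 \left(1 - \left(\frac{3}{2} - 3 \sqrt{7}\right)\right) = - 44 \left(- \frac{1}{2} + 3 \sqrt{7}\right) = 22 - 132 \sqrt{7}$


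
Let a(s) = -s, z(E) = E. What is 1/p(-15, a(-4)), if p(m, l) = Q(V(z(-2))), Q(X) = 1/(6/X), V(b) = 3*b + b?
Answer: -¾ ≈ -0.75000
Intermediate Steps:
V(b) = 4*b
Q(X) = X/6
p(m, l) = -4/3 (p(m, l) = (4*(-2))/6 = (⅙)*(-8) = -4/3)
1/p(-15, a(-4)) = 1/(-4/3) = -¾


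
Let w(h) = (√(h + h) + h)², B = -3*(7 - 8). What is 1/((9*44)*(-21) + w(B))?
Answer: -2767/22968795 - 2*√6/22968795 ≈ -0.00012068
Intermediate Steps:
B = 3 (B = -3*(-1) = 3)
w(h) = (h + √2*√h)² (w(h) = (√(2*h) + h)² = (√2*√h + h)² = (h + √2*√h)²)
1/((9*44)*(-21) + w(B)) = 1/((9*44)*(-21) + (3 + √2*√3)²) = 1/(396*(-21) + (3 + √6)²) = 1/(-8316 + (3 + √6)²)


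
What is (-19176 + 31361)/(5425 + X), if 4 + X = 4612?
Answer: 12185/10033 ≈ 1.2145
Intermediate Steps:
X = 4608 (X = -4 + 4612 = 4608)
(-19176 + 31361)/(5425 + X) = (-19176 + 31361)/(5425 + 4608) = 12185/10033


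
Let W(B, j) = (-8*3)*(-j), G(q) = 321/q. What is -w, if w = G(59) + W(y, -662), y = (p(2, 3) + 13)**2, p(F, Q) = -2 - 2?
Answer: 937071/59 ≈ 15883.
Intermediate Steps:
p(F, Q) = -4
y = 81 (y = (-4 + 13)**2 = 9**2 = 81)
W(B, j) = 24*j (W(B, j) = -(-24)*j = 24*j)
w = -937071/59 (w = 321/59 + 24*(-662) = 321*(1/59) - 15888 = 321/59 - 15888 = -937071/59 ≈ -15883.)
-w = -1*(-937071/59) = 937071/59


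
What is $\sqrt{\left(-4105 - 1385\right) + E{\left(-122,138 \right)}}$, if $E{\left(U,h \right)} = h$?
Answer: $2 i \sqrt{1338} \approx 73.157 i$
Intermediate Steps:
$\sqrt{\left(-4105 - 1385\right) + E{\left(-122,138 \right)}} = \sqrt{\left(-4105 - 1385\right) + 138} = \sqrt{-5490 + 138} = \sqrt{-5352} = 2 i \sqrt{1338}$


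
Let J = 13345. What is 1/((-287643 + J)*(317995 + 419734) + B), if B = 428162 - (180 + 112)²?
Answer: -1/202357246344 ≈ -4.9418e-12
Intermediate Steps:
B = 342898 (B = 428162 - 1*292² = 428162 - 1*85264 = 428162 - 85264 = 342898)
1/((-287643 + J)*(317995 + 419734) + B) = 1/((-287643 + 13345)*(317995 + 419734) + 342898) = 1/(-274298*737729 + 342898) = 1/(-202357589242 + 342898) = 1/(-202357246344) = -1/202357246344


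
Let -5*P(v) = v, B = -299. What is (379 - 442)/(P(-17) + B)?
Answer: 315/1478 ≈ 0.21313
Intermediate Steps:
P(v) = -v/5
(379 - 442)/(P(-17) + B) = (379 - 442)/(-1/5*(-17) - 299) = -63/(17/5 - 299) = -63/(-1478/5) = -63*(-5/1478) = 315/1478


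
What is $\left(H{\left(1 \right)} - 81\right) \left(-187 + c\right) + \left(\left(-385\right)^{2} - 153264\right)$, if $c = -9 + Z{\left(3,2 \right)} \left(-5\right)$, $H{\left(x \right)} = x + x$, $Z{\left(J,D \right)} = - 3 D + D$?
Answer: $8865$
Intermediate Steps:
$Z{\left(J,D \right)} = - 2 D$
$H{\left(x \right)} = 2 x$
$c = 11$ ($c = -9 + \left(-2\right) 2 \left(-5\right) = -9 - -20 = -9 + 20 = 11$)
$\left(H{\left(1 \right)} - 81\right) \left(-187 + c\right) + \left(\left(-385\right)^{2} - 153264\right) = \left(2 \cdot 1 - 81\right) \left(-187 + 11\right) + \left(\left(-385\right)^{2} - 153264\right) = \left(2 - 81\right) \left(-176\right) + \left(148225 - 153264\right) = \left(-79\right) \left(-176\right) - 5039 = 13904 - 5039 = 8865$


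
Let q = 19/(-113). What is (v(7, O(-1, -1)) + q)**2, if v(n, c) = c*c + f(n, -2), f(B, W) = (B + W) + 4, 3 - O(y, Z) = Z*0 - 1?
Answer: 7873636/12769 ≈ 616.62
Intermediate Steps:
O(y, Z) = 4 (O(y, Z) = 3 - (Z*0 - 1) = 3 - (0 - 1) = 3 - 1*(-1) = 3 + 1 = 4)
q = -19/113 (q = 19*(-1/113) = -19/113 ≈ -0.16814)
f(B, W) = 4 + B + W
v(n, c) = 2 + n + c**2 (v(n, c) = c*c + (4 + n - 2) = c**2 + (2 + n) = 2 + n + c**2)
(v(7, O(-1, -1)) + q)**2 = ((2 + 7 + 4**2) - 19/113)**2 = ((2 + 7 + 16) - 19/113)**2 = (25 - 19/113)**2 = (2806/113)**2 = 7873636/12769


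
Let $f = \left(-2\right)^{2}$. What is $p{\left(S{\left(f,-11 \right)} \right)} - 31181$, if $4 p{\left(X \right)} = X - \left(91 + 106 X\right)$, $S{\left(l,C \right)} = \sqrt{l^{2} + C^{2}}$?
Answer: $- \frac{124815}{4} - \frac{105 \sqrt{137}}{4} \approx -31511.0$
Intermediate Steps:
$f = 4$
$S{\left(l,C \right)} = \sqrt{C^{2} + l^{2}}$
$p{\left(X \right)} = - \frac{91}{4} - \frac{105 X}{4}$ ($p{\left(X \right)} = \frac{X - \left(91 + 106 X\right)}{4} = \frac{-91 - 105 X}{4} = - \frac{91}{4} - \frac{105 X}{4}$)
$p{\left(S{\left(f,-11 \right)} \right)} - 31181 = \left(- \frac{91}{4} - \frac{105 \sqrt{\left(-11\right)^{2} + 4^{2}}}{4}\right) - 31181 = \left(- \frac{91}{4} - \frac{105 \sqrt{121 + 16}}{4}\right) - 31181 = \left(- \frac{91}{4} - \frac{105 \sqrt{137}}{4}\right) - 31181 = - \frac{124815}{4} - \frac{105 \sqrt{137}}{4}$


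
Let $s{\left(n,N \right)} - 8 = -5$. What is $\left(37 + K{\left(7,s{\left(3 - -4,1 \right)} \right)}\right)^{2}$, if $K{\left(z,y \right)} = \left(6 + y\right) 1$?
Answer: $2116$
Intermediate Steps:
$s{\left(n,N \right)} = 3$ ($s{\left(n,N \right)} = 8 - 5 = 3$)
$K{\left(z,y \right)} = 6 + y$
$\left(37 + K{\left(7,s{\left(3 - -4,1 \right)} \right)}\right)^{2} = \left(37 + \left(6 + 3\right)\right)^{2} = \left(37 + 9\right)^{2} = 46^{2} = 2116$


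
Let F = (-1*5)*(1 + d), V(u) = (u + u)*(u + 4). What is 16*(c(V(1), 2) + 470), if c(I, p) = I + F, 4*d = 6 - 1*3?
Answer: 7540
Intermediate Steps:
d = ¾ (d = (6 - 1*3)/4 = (6 - 3)/4 = (¼)*3 = ¾ ≈ 0.75000)
V(u) = 2*u*(4 + u) (V(u) = (2*u)*(4 + u) = 2*u*(4 + u))
F = -35/4 (F = (-1*5)*(1 + ¾) = -5*7/4 = -35/4 ≈ -8.7500)
c(I, p) = -35/4 + I (c(I, p) = I - 35/4 = -35/4 + I)
16*(c(V(1), 2) + 470) = 16*((-35/4 + 2*1*(4 + 1)) + 470) = 16*((-35/4 + 2*1*5) + 470) = 16*((-35/4 + 10) + 470) = 16*(5/4 + 470) = 16*(1885/4) = 7540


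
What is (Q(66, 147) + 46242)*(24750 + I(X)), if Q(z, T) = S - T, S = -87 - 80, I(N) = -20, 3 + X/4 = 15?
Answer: 1135799440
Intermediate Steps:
X = 48 (X = -12 + 4*15 = -12 + 60 = 48)
S = -167
Q(z, T) = -167 - T
(Q(66, 147) + 46242)*(24750 + I(X)) = ((-167 - 1*147) + 46242)*(24750 - 20) = ((-167 - 147) + 46242)*24730 = (-314 + 46242)*24730 = 45928*24730 = 1135799440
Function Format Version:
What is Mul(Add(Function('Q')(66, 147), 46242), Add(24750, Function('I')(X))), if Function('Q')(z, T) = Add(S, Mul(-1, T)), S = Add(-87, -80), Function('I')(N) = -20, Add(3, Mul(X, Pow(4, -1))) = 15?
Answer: 1135799440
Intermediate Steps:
X = 48 (X = Add(-12, Mul(4, 15)) = Add(-12, 60) = 48)
S = -167
Function('Q')(z, T) = Add(-167, Mul(-1, T))
Mul(Add(Function('Q')(66, 147), 46242), Add(24750, Function('I')(X))) = Mul(Add(Add(-167, Mul(-1, 147)), 46242), Add(24750, -20)) = Mul(Add(Add(-167, -147), 46242), 24730) = Mul(Add(-314, 46242), 24730) = Mul(45928, 24730) = 1135799440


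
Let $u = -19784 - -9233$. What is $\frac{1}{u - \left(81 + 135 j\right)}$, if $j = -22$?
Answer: $- \frac{1}{7662} \approx -0.00013051$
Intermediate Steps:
$u = -10551$ ($u = -19784 + 9233 = -10551$)
$\frac{1}{u - \left(81 + 135 j\right)} = \frac{1}{-10551 - -2889} = \frac{1}{-10551 + \left(-81 + 2970\right)} = \frac{1}{-10551 + 2889} = \frac{1}{-7662} = - \frac{1}{7662}$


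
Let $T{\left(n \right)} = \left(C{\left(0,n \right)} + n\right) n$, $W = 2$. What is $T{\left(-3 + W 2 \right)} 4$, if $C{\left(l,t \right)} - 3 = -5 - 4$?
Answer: $-20$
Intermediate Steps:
$C{\left(l,t \right)} = -6$ ($C{\left(l,t \right)} = 3 - 9 = -6$)
$T{\left(n \right)} = n \left(-6 + n\right)$ ($T{\left(n \right)} = \left(-6 + n\right) n = n \left(-6 + n\right)$)
$T{\left(-3 + W 2 \right)} 4 = \left(-3 + 2 \cdot 2\right) \left(-6 + \left(-3 + 2 \cdot 2\right)\right) 4 = \left(-3 + 4\right) \left(-6 + \left(-3 + 4\right)\right) 4 = 1 \left(-6 + 1\right) 4 = 1 \left(-5\right) 4 = \left(-5\right) 4 = -20$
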